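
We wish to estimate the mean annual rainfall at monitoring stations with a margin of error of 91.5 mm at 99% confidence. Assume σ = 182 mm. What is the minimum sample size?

27

For a mean, the margin of error is E = z·σ/√n, so n = (zσ/E)².
At 99% confidence, z = 2.576.
n = (2.576 × 182 / 91.5)² = 26.25
Round up: n = 27.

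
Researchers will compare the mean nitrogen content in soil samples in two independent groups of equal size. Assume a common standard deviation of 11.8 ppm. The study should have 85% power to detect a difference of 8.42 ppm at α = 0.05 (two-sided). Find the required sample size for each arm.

For two equal groups, n per group = 2·((z_{α/2} + z_β)·σ/δ)².
z_{α/2} = 1.960; z_β = 1.036 (power 85%).
n = 2 × (2.996 × 11.8 / 8.42)² = 2 × 17.63 = 35.26
Round up: n = 36 per group.

36 per group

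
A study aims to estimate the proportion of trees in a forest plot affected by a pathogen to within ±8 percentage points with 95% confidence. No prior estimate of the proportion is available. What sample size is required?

151

For a proportion with margin E = 0.08 at 95% confidence, z = 1.960.
With no prior estimate, use p = 0.5, which maximizes p(1−p) at 0.25.
n = 0.25 × (z/E)² = 0.25 × (1.960/0.08)² = 150.06
Round up: n = 151.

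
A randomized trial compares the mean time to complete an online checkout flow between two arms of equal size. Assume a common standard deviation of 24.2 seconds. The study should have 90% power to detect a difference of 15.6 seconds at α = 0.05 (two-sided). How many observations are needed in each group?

51 per group

For two equal groups, n per group = 2·((z_{α/2} + z_β)·σ/δ)².
z_{α/2} = 1.960; z_β = 1.282 (power 90%).
n = 2 × (3.242 × 24.2 / 15.6)² = 2 × 25.29 = 50.58
Round up: n = 51 per group.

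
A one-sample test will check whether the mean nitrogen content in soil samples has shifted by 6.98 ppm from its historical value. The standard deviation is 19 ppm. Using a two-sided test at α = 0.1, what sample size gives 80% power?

46

For a one-sample z-test, n = ((z_{α/2} + z_β)·σ/δ)².
z_{α/2} = 1.645 (two-sided α = 0.1); z_β = 0.842 (power 80% → β = 0.2).
n = (2.487 × 19 / 6.98)² = 45.83
Round up: n = 46.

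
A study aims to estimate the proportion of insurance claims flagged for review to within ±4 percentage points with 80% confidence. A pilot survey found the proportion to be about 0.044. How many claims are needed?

44

For a proportion with margin E = 0.04 at 80% confidence, z = 1.282.
n = p̂(1−p̂)(z/E)² = 0.044 × 0.956 × (1.282/0.04)² = 43.21
Round up: n = 44.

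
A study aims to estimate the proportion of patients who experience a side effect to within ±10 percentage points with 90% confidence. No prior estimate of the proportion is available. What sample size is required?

68

For a proportion with margin E = 0.1 at 90% confidence, z = 1.645.
With no prior estimate, use p = 0.5, which maximizes p(1−p) at 0.25.
n = 0.25 × (z/E)² = 0.25 × (1.645/0.1)² = 67.65
Round up: n = 68.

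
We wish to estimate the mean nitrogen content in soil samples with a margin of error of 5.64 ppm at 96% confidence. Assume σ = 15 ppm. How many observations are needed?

For a mean, the margin of error is E = z·σ/√n, so n = (zσ/E)².
At 96% confidence, z = 2.054.
n = (2.054 × 15 / 5.64)² = 29.84
Round up: n = 30.

30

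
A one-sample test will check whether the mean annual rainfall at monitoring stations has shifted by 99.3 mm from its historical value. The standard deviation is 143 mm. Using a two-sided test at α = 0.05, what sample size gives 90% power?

For a one-sample z-test, n = ((z_{α/2} + z_β)·σ/δ)².
z_{α/2} = 1.960 (two-sided α = 0.05); z_β = 1.282 (power 90% → β = 0.1).
n = (3.242 × 143 / 99.3)² = 21.80
Round up: n = 22.

22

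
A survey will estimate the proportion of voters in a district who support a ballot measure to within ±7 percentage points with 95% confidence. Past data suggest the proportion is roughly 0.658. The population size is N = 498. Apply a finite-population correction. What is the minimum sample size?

131

For a proportion with margin E = 0.07 at 95% confidence, z = 1.960.
n = p̂(1−p̂)(z/E)² = 0.658 × 0.342 × (1.960/0.07)² = 176.43 — call this n₀.
Finite-population correction with N = 498: n = n₀ / (1 + (n₀−1)/N) = 176.43 / 1.352 = 130.50
Round up: n = 131.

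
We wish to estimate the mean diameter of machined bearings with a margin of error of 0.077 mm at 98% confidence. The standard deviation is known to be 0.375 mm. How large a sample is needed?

For a mean, the margin of error is E = z·σ/√n, so n = (zσ/E)².
At 98% confidence, z = 2.326.
n = (2.326 × 0.375 / 0.077)² = 128.32
Round up: n = 129.

129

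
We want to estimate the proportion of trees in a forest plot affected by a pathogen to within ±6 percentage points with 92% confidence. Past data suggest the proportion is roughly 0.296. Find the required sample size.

For a proportion with margin E = 0.06 at 92% confidence, z = 1.751.
n = p̂(1−p̂)(z/E)² = 0.296 × 0.704 × (1.751/0.06)² = 177.47
Round up: n = 178.

n = 178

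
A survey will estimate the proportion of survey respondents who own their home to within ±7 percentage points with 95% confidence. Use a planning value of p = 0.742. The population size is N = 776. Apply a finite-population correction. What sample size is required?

126

For a proportion with margin E = 0.07 at 95% confidence, z = 1.960.
n = p̂(1−p̂)(z/E)² = 0.742 × 0.258 × (1.960/0.07)² = 150.09 — call this n₀.
Finite-population correction with N = 776: n = n₀ / (1 + (n₀−1)/N) = 150.09 / 1.192 = 125.91
Round up: n = 126.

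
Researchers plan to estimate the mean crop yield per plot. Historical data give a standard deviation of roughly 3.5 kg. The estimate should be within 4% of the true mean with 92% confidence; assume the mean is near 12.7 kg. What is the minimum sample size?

For a mean, the margin of error is E = z·σ/√n, so n = (zσ/E)².
At 92% confidence, z = 1.751.
E = 4% of 12.7 = 0.508 kg.
n = (1.751 × 3.5 / 0.508)² = 145.54
Round up: n = 146.

146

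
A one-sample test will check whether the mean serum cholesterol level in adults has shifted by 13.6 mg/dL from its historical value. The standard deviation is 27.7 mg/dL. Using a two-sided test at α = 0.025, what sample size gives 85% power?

45

For a one-sample z-test, n = ((z_{α/2} + z_β)·σ/δ)².
z_{α/2} = 2.241 (two-sided α = 0.025); z_β = 1.036 (power 85% → β = 0.15).
n = (3.277 × 27.7 / 13.6)² = 44.55
Round up: n = 45.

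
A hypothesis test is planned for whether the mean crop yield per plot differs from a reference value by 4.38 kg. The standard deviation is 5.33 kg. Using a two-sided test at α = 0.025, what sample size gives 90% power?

For a one-sample z-test, n = ((z_{α/2} + z_β)·σ/δ)².
z_{α/2} = 2.241 (two-sided α = 0.025); z_β = 1.282 (power 90% → β = 0.1).
n = (3.523 × 5.33 / 4.38)² = 18.38
Round up: n = 19.

n = 19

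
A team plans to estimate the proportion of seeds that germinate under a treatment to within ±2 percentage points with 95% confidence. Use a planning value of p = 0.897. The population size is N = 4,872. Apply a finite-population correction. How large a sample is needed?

For a proportion with margin E = 0.02 at 95% confidence, z = 1.960.
n = p̂(1−p̂)(z/E)² = 0.897 × 0.103 × (1.960/0.02)² = 887.32 — call this n₀.
Finite-population correction with N = 4,872: n = n₀ / (1 + (n₀−1)/N) = 887.32 / 1.182 = 750.69
Round up: n = 751.

n = 751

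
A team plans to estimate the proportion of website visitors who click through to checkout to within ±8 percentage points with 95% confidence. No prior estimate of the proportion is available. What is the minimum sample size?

151

For a proportion with margin E = 0.08 at 95% confidence, z = 1.960.
With no prior estimate, use p = 0.5, which maximizes p(1−p) at 0.25.
n = 0.25 × (z/E)² = 0.25 × (1.960/0.08)² = 150.06
Round up: n = 151.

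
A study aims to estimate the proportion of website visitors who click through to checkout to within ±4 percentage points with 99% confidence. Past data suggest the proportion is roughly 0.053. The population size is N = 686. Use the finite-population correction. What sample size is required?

For a proportion with margin E = 0.04 at 99% confidence, z = 2.576.
n = p̂(1−p̂)(z/E)² = 0.053 × 0.947 × (2.576/0.04)² = 208.16 — call this n₀.
Finite-population correction with N = 686: n = n₀ / (1 + (n₀−1)/N) = 208.16 / 1.302 = 159.88
Round up: n = 160.

160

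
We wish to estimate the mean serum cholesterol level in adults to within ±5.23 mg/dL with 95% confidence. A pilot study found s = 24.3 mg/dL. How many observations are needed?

For a mean, the margin of error is E = z·σ/√n, so n = (zσ/E)².
At 95% confidence, z = 1.960.
n = (1.960 × 24.3 / 5.23)² = 82.93
Round up: n = 83.

83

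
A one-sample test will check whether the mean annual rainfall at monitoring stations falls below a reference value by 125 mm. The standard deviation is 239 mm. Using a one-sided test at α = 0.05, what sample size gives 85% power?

For a one-sample z-test, n = ((z_α + z_β)·σ/δ)².
z_α = 1.645 (one-sided α = 0.05); z_β = 1.036 (power 85% → β = 0.15).
n = (2.681 × 239 / 125)² = 26.28
Round up: n = 27.

n = 27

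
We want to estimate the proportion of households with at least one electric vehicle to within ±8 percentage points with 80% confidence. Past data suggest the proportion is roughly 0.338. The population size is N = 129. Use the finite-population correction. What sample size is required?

40

For a proportion with margin E = 0.08 at 80% confidence, z = 1.282.
n = p̂(1−p̂)(z/E)² = 0.338 × 0.662 × (1.282/0.08)² = 57.46 — call this n₀.
Finite-population correction with N = 129: n = n₀ / (1 + (n₀−1)/N) = 57.46 / 1.438 = 39.96
Round up: n = 40.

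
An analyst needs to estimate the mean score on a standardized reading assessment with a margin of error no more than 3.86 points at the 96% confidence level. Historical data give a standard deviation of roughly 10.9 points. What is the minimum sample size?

34

For a mean, the margin of error is E = z·σ/√n, so n = (zσ/E)².
At 96% confidence, z = 2.054.
n = (2.054 × 10.9 / 3.86)² = 33.64
Round up: n = 34.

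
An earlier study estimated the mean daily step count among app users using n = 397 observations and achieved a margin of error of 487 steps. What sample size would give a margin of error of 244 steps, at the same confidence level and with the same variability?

1582

Margin of error scales as 1/√n, so n₂ = n₁·(E₁/E₂)².
n₂ = 397 × (487/244)² = 397 × 3.984 = 1581.65
Round up: n₂ = 1582.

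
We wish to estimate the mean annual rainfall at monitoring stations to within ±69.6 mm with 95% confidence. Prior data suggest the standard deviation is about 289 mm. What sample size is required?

For a mean, the margin of error is E = z·σ/√n, so n = (zσ/E)².
At 95% confidence, z = 1.960.
n = (1.960 × 289 / 69.6)² = 66.24
Round up: n = 67.

67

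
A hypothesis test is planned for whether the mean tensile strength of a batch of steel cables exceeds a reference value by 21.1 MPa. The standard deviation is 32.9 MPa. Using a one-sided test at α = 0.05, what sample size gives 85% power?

18

For a one-sample z-test, n = ((z_α + z_β)·σ/δ)².
z_α = 1.645 (one-sided α = 0.05); z_β = 1.036 (power 85% → β = 0.15).
n = (2.681 × 32.9 / 21.1)² = 17.48
Round up: n = 18.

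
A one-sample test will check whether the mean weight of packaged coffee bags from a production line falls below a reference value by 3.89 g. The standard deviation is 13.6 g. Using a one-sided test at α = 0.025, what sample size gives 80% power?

96

For a one-sample z-test, n = ((z_α + z_β)·σ/δ)².
z_α = 1.960 (one-sided α = 0.025); z_β = 0.842 (power 80% → β = 0.2).
n = (2.802 × 13.6 / 3.89)² = 95.97
Round up: n = 96.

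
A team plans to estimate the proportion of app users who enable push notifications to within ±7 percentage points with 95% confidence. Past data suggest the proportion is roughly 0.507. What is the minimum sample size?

196

For a proportion with margin E = 0.07 at 95% confidence, z = 1.960.
n = p̂(1−p̂)(z/E)² = 0.507 × 0.493 × (1.960/0.07)² = 195.96
Round up: n = 196.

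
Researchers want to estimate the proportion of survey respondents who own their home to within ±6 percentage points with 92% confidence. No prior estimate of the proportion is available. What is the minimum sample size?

For a proportion with margin E = 0.06 at 92% confidence, z = 1.751.
With no prior estimate, use p = 0.5, which maximizes p(1−p) at 0.25.
n = 0.25 × (z/E)² = 0.25 × (1.751/0.06)² = 212.92
Round up: n = 213.

213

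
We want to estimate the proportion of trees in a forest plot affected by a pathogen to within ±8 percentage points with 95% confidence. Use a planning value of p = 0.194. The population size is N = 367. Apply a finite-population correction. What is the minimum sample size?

For a proportion with margin E = 0.08 at 95% confidence, z = 1.960.
n = p̂(1−p̂)(z/E)² = 0.194 × 0.806 × (1.960/0.08)² = 93.86 — call this n₀.
Finite-population correction with N = 367: n = n₀ / (1 + (n₀−1)/N) = 93.86 / 1.253 = 74.91
Round up: n = 75.

75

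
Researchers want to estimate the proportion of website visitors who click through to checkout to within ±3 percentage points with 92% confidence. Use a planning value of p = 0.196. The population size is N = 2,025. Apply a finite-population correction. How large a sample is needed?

For a proportion with margin E = 0.03 at 92% confidence, z = 1.751.
n = p̂(1−p̂)(z/E)² = 0.196 × 0.804 × (1.751/0.03)² = 536.84 — call this n₀.
Finite-population correction with N = 2,025: n = n₀ / (1 + (n₀−1)/N) = 536.84 / 1.265 = 424.38
Round up: n = 425.

425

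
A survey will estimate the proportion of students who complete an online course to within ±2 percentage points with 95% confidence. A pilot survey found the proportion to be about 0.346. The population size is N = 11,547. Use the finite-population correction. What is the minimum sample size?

For a proportion with margin E = 0.02 at 95% confidence, z = 1.960.
n = p̂(1−p̂)(z/E)² = 0.346 × 0.654 × (1.960/0.02)² = 2173.23 — call this n₀.
Finite-population correction with N = 11,547: n = n₀ / (1 + (n₀−1)/N) = 2173.23 / 1.188 = 1829.32
Round up: n = 1830.

1830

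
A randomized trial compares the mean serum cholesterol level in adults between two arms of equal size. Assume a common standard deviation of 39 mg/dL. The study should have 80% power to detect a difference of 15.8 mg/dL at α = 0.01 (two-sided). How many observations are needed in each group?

143 per group

For two equal groups, n per group = 2·((z_{α/2} + z_β)·σ/δ)².
z_{α/2} = 2.576; z_β = 0.842 (power 80%).
n = 2 × (3.418 × 39 / 15.8)² = 2 × 71.18 = 142.36
Round up: n = 143 per group.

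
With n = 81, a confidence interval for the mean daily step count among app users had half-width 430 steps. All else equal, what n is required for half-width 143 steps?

733

Margin of error scales as 1/√n, so n₂ = n₁·(E₁/E₂)².
n₂ = 81 × (430/143)² = 81 × 9.042 = 732.40
Round up: n₂ = 733.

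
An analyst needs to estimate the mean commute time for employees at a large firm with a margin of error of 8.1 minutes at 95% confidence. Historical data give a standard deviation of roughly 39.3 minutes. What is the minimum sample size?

For a mean, the margin of error is E = z·σ/√n, so n = (zσ/E)².
At 95% confidence, z = 1.960.
n = (1.960 × 39.3 / 8.1)² = 90.43
Round up: n = 91.

91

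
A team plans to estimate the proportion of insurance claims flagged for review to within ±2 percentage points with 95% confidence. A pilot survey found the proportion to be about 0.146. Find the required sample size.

1198

For a proportion with margin E = 0.02 at 95% confidence, z = 1.960.
n = p̂(1−p̂)(z/E)² = 0.146 × 0.854 × (1.960/0.02)² = 1197.47
Round up: n = 1198.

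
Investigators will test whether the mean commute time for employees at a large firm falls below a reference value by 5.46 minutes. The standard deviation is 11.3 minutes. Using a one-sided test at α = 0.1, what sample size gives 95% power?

37

For a one-sample z-test, n = ((z_α + z_β)·σ/δ)².
z_α = 1.282 (one-sided α = 0.1); z_β = 1.645 (power 95% → β = 0.05).
n = (2.927 × 11.3 / 5.46)² = 36.70
Round up: n = 37.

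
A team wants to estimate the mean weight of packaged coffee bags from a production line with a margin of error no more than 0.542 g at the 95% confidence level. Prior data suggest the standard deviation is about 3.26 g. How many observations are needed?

139

For a mean, the margin of error is E = z·σ/√n, so n = (zσ/E)².
At 95% confidence, z = 1.960.
n = (1.960 × 3.26 / 0.542)² = 138.98
Round up: n = 139.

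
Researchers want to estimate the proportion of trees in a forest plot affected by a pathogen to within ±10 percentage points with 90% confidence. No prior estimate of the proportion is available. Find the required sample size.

68

For a proportion with margin E = 0.1 at 90% confidence, z = 1.645.
With no prior estimate, use p = 0.5, which maximizes p(1−p) at 0.25.
n = 0.25 × (z/E)² = 0.25 × (1.645/0.1)² = 67.65
Round up: n = 68.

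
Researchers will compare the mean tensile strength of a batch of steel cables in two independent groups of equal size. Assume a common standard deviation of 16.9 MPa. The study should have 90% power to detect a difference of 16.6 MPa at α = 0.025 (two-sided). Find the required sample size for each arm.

For two equal groups, n per group = 2·((z_{α/2} + z_β)·σ/δ)².
z_{α/2} = 2.241; z_β = 1.282 (power 90%).
n = 2 × (3.523 × 16.9 / 16.6)² = 2 × 12.86 = 25.72
Round up: n = 26 per group.

26 per group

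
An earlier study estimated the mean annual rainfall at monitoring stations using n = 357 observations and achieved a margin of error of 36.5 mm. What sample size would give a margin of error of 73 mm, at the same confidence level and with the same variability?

90

Margin of error scales as 1/√n, so n₂ = n₁·(E₁/E₂)².
n₂ = 357 × (36.5/73)² = 357 × 0.25 = 89.25
Round up: n₂ = 90.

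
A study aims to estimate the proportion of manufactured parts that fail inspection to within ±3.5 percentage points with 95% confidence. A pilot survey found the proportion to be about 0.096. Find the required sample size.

273

For a proportion with margin E = 0.035 at 95% confidence, z = 1.960.
n = p̂(1−p̂)(z/E)² = 0.096 × 0.904 × (1.960/0.035)² = 272.15
Round up: n = 273.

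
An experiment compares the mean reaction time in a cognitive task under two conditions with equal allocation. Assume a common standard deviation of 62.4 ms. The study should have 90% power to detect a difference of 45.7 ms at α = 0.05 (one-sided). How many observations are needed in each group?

For two equal groups, n per group = 2·((z_α + z_β)·σ/δ)².
z_α = 1.645; z_β = 1.282 (power 90%).
n = 2 × (2.927 × 62.4 / 45.7)² = 2 × 15.97 = 31.94
Round up: n = 32 per group.

32 per group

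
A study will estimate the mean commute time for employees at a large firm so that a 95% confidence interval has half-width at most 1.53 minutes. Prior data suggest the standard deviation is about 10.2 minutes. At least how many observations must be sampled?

For a mean, the margin of error is E = z·σ/√n, so n = (zσ/E)².
At 95% confidence, z = 1.960.
n = (1.960 × 10.2 / 1.53)² = 170.74
Round up: n = 171.

171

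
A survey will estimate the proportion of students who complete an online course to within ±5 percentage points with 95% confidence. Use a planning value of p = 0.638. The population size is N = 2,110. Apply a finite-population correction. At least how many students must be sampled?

304

For a proportion with margin E = 0.05 at 95% confidence, z = 1.960.
n = p̂(1−p̂)(z/E)² = 0.638 × 0.362 × (1.960/0.05)² = 354.90 — call this n₀.
Finite-population correction with N = 2,110: n = n₀ / (1 + (n₀−1)/N) = 354.90 / 1.168 = 303.85
Round up: n = 304.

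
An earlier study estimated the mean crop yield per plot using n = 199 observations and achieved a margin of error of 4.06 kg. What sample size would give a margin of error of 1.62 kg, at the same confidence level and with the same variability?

n = 1250

Margin of error scales as 1/√n, so n₂ = n₁·(E₁/E₂)².
n₂ = 199 × (4.06/1.62)² = 199 × 6.281 = 1249.92
Round up: n₂ = 1250.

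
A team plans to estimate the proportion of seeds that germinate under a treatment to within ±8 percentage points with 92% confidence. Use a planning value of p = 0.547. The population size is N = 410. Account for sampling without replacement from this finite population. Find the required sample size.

For a proportion with margin E = 0.08 at 92% confidence, z = 1.751.
n = p̂(1−p̂)(z/E)² = 0.547 × 0.453 × (1.751/0.08)² = 118.71 — call this n₀.
Finite-population correction with N = 410: n = n₀ / (1 + (n₀−1)/N) = 118.71 / 1.287 = 92.24
Round up: n = 93.

93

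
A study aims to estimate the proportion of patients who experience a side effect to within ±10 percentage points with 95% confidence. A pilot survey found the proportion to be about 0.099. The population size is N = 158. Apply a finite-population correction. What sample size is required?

29

For a proportion with margin E = 0.1 at 95% confidence, z = 1.960.
n = p̂(1−p̂)(z/E)² = 0.099 × 0.901 × (1.960/0.1)² = 34.27 — call this n₀.
Finite-population correction with N = 158: n = n₀ / (1 + (n₀−1)/N) = 34.27 / 1.211 = 28.30
Round up: n = 29.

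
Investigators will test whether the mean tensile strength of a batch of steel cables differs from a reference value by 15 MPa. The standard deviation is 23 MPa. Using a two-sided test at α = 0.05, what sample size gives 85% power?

For a one-sample z-test, n = ((z_{α/2} + z_β)·σ/δ)².
z_{α/2} = 1.960 (two-sided α = 0.05); z_β = 1.036 (power 85% → β = 0.15).
n = (2.996 × 23 / 15)² = 21.10
Round up: n = 22.

22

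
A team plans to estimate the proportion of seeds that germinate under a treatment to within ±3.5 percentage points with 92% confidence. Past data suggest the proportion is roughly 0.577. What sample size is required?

611

For a proportion with margin E = 0.035 at 92% confidence, z = 1.751.
n = p̂(1−p̂)(z/E)² = 0.577 × 0.423 × (1.751/0.035)² = 610.88
Round up: n = 611.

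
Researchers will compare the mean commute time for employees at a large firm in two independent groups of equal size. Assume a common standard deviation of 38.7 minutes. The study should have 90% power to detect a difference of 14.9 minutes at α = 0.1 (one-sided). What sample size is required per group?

For two equal groups, n per group = 2·((z_α + z_β)·σ/δ)².
z_α = 1.282; z_β = 1.282 (power 90%).
n = 2 × (2.564 × 38.7 / 14.9)² = 2 × 44.35 = 88.70
Round up: n = 89 per group.

89 per group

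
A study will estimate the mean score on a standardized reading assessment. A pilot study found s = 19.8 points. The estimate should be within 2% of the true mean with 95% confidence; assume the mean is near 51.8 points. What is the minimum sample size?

For a mean, the margin of error is E = z·σ/√n, so n = (zσ/E)².
At 95% confidence, z = 1.960.
E = 2% of 51.8 = 1.036 points.
n = (1.960 × 19.8 / 1.036)² = 1403.21
Round up: n = 1404.

1404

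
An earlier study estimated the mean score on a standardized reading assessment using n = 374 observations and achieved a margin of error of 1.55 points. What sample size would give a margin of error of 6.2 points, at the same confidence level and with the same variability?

Margin of error scales as 1/√n, so n₂ = n₁·(E₁/E₂)².
n₂ = 374 × (1.55/6.2)² = 374 × 0.0625 = 23.38
Round up: n₂ = 24.

n = 24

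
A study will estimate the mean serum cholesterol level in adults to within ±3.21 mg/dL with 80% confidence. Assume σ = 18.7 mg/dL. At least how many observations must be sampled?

For a mean, the margin of error is E = z·σ/√n, so n = (zσ/E)².
At 80% confidence, z = 1.282.
n = (1.282 × 18.7 / 3.21)² = 55.78
Round up: n = 56.

n = 56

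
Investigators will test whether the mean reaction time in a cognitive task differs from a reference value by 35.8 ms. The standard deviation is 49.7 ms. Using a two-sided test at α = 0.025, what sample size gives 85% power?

For a one-sample z-test, n = ((z_{α/2} + z_β)·σ/δ)².
z_{α/2} = 2.241 (two-sided α = 0.025); z_β = 1.036 (power 85% → β = 0.15).
n = (3.277 × 49.7 / 35.8)² = 20.70
Round up: n = 21.

n = 21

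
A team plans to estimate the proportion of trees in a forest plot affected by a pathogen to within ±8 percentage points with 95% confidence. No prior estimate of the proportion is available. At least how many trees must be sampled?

151

For a proportion with margin E = 0.08 at 95% confidence, z = 1.960.
With no prior estimate, use p = 0.5, which maximizes p(1−p) at 0.25.
n = 0.25 × (z/E)² = 0.25 × (1.960/0.08)² = 150.06
Round up: n = 151.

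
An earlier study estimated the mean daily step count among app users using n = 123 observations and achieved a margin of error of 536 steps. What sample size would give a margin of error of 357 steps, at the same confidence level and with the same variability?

n = 278

Margin of error scales as 1/√n, so n₂ = n₁·(E₁/E₂)².
n₂ = 123 × (536/357)² = 123 × 2.254 = 277.24
Round up: n₂ = 278.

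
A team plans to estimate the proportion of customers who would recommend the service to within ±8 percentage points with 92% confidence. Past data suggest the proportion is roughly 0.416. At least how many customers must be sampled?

n = 117

For a proportion with margin E = 0.08 at 92% confidence, z = 1.751.
n = p̂(1−p̂)(z/E)² = 0.416 × 0.584 × (1.751/0.08)² = 116.39
Round up: n = 117.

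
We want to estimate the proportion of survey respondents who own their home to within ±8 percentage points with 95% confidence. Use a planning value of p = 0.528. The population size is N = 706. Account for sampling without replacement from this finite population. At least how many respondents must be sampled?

124

For a proportion with margin E = 0.08 at 95% confidence, z = 1.960.
n = p̂(1−p̂)(z/E)² = 0.528 × 0.472 × (1.960/0.08)² = 149.59 — call this n₀.
Finite-population correction with N = 706: n = n₀ / (1 + (n₀−1)/N) = 149.59 / 1.21 = 123.63
Round up: n = 124.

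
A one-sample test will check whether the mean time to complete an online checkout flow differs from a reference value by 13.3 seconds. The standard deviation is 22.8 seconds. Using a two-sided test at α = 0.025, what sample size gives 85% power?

32

For a one-sample z-test, n = ((z_{α/2} + z_β)·σ/δ)².
z_{α/2} = 2.241 (two-sided α = 0.025); z_β = 1.036 (power 85% → β = 0.15).
n = (3.277 × 22.8 / 13.3)² = 31.56
Round up: n = 32.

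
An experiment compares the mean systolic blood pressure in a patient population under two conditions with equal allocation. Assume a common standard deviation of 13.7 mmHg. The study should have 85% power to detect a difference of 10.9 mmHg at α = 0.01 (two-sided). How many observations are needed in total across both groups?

For two equal groups, n per group = 2·((z_{α/2} + z_β)·σ/δ)².
z_{α/2} = 2.576; z_β = 1.036 (power 85%).
n = 2 × (3.612 × 13.7 / 10.9)² = 2 × 20.61 = 41.22
Round up: n = 42 per group.
Total across both groups: 2 × 42 = 84.

84 total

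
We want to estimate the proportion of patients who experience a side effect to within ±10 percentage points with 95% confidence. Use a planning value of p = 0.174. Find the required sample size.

n = 56

For a proportion with margin E = 0.1 at 95% confidence, z = 1.960.
n = p̂(1−p̂)(z/E)² = 0.174 × 0.826 × (1.960/0.1)² = 55.21
Round up: n = 56.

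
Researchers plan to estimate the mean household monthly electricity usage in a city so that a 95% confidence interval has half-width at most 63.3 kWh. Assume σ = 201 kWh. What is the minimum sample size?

n = 39

For a mean, the margin of error is E = z·σ/√n, so n = (zσ/E)².
At 95% confidence, z = 1.960.
n = (1.960 × 201 / 63.3)² = 38.73
Round up: n = 39.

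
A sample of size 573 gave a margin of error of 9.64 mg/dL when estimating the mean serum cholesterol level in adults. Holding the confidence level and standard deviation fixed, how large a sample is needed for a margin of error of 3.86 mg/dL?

Margin of error scales as 1/√n, so n₂ = n₁·(E₁/E₂)².
n₂ = 573 × (9.64/3.86)² = 573 × 6.237 = 3573.80
Round up: n₂ = 3574.

3574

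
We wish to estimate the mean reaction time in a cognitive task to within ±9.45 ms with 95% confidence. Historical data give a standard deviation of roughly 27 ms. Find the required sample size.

For a mean, the margin of error is E = z·σ/√n, so n = (zσ/E)².
At 95% confidence, z = 1.960.
n = (1.960 × 27 / 9.45)² = 31.36
Round up: n = 32.

n = 32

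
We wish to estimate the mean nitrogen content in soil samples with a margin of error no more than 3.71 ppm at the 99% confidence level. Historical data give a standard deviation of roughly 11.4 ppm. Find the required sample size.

n = 63

For a mean, the margin of error is E = z·σ/√n, so n = (zσ/E)².
At 99% confidence, z = 2.576.
n = (2.576 × 11.4 / 3.71)² = 62.65
Round up: n = 63.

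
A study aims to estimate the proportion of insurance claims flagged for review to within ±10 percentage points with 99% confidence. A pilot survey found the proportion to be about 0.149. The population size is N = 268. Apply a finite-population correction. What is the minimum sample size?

For a proportion with margin E = 0.1 at 99% confidence, z = 2.576.
n = p̂(1−p̂)(z/E)² = 0.149 × 0.851 × (2.576/0.1)² = 84.14 — call this n₀.
Finite-population correction with N = 268: n = n₀ / (1 + (n₀−1)/N) = 84.14 / 1.31 = 64.23
Round up: n = 65.

65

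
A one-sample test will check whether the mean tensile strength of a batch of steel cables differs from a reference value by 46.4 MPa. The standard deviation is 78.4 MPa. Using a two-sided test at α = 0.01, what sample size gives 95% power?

51

For a one-sample z-test, n = ((z_{α/2} + z_β)·σ/δ)².
z_{α/2} = 2.576 (two-sided α = 0.01); z_β = 1.645 (power 95% → β = 0.05).
n = (4.221 × 78.4 / 46.4)² = 50.87
Round up: n = 51.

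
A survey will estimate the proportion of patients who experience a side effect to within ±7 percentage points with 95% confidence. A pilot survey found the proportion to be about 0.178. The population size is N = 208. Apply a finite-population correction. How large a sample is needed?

For a proportion with margin E = 0.07 at 95% confidence, z = 1.960.
n = p̂(1−p̂)(z/E)² = 0.178 × 0.822 × (1.960/0.07)² = 114.71 — call this n₀.
Finite-population correction with N = 208: n = n₀ / (1 + (n₀−1)/N) = 114.71 / 1.547 = 74.15
Round up: n = 75.

n = 75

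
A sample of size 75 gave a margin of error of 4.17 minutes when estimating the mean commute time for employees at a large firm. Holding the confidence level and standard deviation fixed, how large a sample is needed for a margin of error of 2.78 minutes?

Margin of error scales as 1/√n, so n₂ = n₁·(E₁/E₂)².
n₂ = 75 × (4.17/2.78)² = 75 × 2.25 = 168.75
Round up: n₂ = 169.

169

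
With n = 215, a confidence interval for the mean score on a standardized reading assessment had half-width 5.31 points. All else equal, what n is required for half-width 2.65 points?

Margin of error scales as 1/√n, so n₂ = n₁·(E₁/E₂)².
n₂ = 215 × (5.31/2.65)² = 215 × 4.015 = 863.22
Round up: n₂ = 864.

864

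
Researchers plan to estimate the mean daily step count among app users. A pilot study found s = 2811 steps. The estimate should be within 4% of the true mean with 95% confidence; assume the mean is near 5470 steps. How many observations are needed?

For a mean, the margin of error is E = z·σ/√n, so n = (zσ/E)².
At 95% confidence, z = 1.960.
E = 4% of 5470 = 218.8 steps.
n = (1.960 × 2811 / 218.8)² = 634.07
Round up: n = 635.

635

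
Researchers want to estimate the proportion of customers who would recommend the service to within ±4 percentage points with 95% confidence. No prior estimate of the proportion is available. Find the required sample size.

n = 601

For a proportion with margin E = 0.04 at 95% confidence, z = 1.960.
With no prior estimate, use p = 0.5, which maximizes p(1−p) at 0.25.
n = 0.25 × (z/E)² = 0.25 × (1.960/0.04)² = 600.25
Round up: n = 601.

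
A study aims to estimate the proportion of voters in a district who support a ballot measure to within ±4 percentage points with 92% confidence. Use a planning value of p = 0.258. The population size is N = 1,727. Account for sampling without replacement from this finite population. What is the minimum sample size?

For a proportion with margin E = 0.04 at 92% confidence, z = 1.751.
n = p̂(1−p̂)(z/E)² = 0.258 × 0.742 × (1.751/0.04)² = 366.84 — call this n₀.
Finite-population correction with N = 1,727: n = n₀ / (1 + (n₀−1)/N) = 366.84 / 1.212 = 302.67
Round up: n = 303.

303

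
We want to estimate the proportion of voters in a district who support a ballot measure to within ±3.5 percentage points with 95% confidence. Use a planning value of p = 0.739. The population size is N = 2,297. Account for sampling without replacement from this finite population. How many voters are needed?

For a proportion with margin E = 0.035 at 95% confidence, z = 1.960.
n = p̂(1−p̂)(z/E)² = 0.739 × 0.261 × (1.960/0.035)² = 604.87 — call this n₀.
Finite-population correction with N = 2,297: n = n₀ / (1 + (n₀−1)/N) = 604.87 / 1.263 = 478.92
Round up: n = 479.

479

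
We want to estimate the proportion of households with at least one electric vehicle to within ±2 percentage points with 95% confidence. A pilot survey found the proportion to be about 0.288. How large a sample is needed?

1970

For a proportion with margin E = 0.02 at 95% confidence, z = 1.960.
n = p̂(1−p̂)(z/E)² = 0.288 × 0.712 × (1.960/0.02)² = 1969.36
Round up: n = 1970.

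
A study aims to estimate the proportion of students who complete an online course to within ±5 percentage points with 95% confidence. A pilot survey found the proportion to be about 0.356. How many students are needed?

For a proportion with margin E = 0.05 at 95% confidence, z = 1.960.
n = p̂(1−p̂)(z/E)² = 0.356 × 0.644 × (1.960/0.05)² = 352.30
Round up: n = 353.

353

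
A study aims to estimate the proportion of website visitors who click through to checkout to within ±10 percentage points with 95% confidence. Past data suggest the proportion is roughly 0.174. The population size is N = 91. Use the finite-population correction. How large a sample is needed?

For a proportion with margin E = 0.1 at 95% confidence, z = 1.960.
n = p̂(1−p̂)(z/E)² = 0.174 × 0.826 × (1.960/0.1)² = 55.21 — call this n₀.
Finite-population correction with N = 91: n = n₀ / (1 + (n₀−1)/N) = 55.21 / 1.596 = 34.59
Round up: n = 35.

35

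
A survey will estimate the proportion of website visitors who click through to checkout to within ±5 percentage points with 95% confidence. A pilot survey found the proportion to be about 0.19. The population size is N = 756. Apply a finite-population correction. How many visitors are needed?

For a proportion with margin E = 0.05 at 95% confidence, z = 1.960.
n = p̂(1−p̂)(z/E)² = 0.19 × 0.81 × (1.960/0.05)² = 236.49 — call this n₀.
Finite-population correction with N = 756: n = n₀ / (1 + (n₀−1)/N) = 236.49 / 1.311 = 180.39
Round up: n = 181.

181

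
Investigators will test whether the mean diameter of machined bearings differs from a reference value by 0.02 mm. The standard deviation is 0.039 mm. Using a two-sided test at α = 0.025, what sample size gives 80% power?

37

For a one-sample z-test, n = ((z_{α/2} + z_β)·σ/δ)².
z_{α/2} = 2.241 (two-sided α = 0.025); z_β = 0.842 (power 80% → β = 0.2).
n = (3.083 × 0.039 / 0.02)² = 36.14
Round up: n = 37.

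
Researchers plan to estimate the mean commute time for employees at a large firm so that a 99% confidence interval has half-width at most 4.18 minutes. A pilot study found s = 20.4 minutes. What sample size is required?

For a mean, the margin of error is E = z·σ/√n, so n = (zσ/E)².
At 99% confidence, z = 2.576.
n = (2.576 × 20.4 / 4.18)² = 158.05
Round up: n = 159.

159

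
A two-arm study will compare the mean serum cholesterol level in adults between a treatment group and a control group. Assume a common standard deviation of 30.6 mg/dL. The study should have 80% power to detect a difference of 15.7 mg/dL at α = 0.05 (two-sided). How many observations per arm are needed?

60 per group

For two equal groups, n per group = 2·((z_{α/2} + z_β)·σ/δ)².
z_{α/2} = 1.960; z_β = 0.842 (power 80%).
n = 2 × (2.802 × 30.6 / 15.7)² = 2 × 29.82 = 59.64
Round up: n = 60 per group.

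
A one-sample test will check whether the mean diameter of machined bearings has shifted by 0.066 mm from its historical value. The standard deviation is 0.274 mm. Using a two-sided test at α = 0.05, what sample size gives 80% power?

For a one-sample z-test, n = ((z_{α/2} + z_β)·σ/δ)².
z_{α/2} = 1.960 (two-sided α = 0.05); z_β = 0.842 (power 80% → β = 0.2).
n = (2.802 × 0.274 / 0.066)² = 135.32
Round up: n = 136.

136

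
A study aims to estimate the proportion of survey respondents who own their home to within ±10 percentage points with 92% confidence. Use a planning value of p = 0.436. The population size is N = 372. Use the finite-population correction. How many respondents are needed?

For a proportion with margin E = 0.1 at 92% confidence, z = 1.751.
n = p̂(1−p̂)(z/E)² = 0.436 × 0.564 × (1.751/0.1)² = 75.39 — call this n₀.
Finite-population correction with N = 372: n = n₀ / (1 + (n₀−1)/N) = 75.39 / 1.2 = 62.83
Round up: n = 63.

63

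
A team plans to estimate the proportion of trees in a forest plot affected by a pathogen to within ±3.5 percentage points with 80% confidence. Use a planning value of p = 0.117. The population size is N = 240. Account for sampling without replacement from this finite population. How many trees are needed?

For a proportion with margin E = 0.035 at 80% confidence, z = 1.282.
n = p̂(1−p̂)(z/E)² = 0.117 × 0.883 × (1.282/0.035)² = 138.61 — call this n₀.
Finite-population correction with N = 240: n = n₀ / (1 + (n₀−1)/N) = 138.61 / 1.573 = 88.12
Round up: n = 89.

n = 89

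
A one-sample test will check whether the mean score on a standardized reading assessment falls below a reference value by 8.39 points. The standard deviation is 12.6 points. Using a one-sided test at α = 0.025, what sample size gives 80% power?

For a one-sample z-test, n = ((z_α + z_β)·σ/δ)².
z_α = 1.960 (one-sided α = 0.025); z_β = 0.842 (power 80% → β = 0.2).
n = (2.802 × 12.6 / 8.39)² = 17.71
Round up: n = 18.

18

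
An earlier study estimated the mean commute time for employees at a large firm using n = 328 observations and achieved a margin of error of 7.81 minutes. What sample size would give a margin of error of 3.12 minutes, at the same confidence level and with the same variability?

2056

Margin of error scales as 1/√n, so n₂ = n₁·(E₁/E₂)².
n₂ = 328 × (7.81/3.12)² = 328 × 6.266 = 2055.25
Round up: n₂ = 2056.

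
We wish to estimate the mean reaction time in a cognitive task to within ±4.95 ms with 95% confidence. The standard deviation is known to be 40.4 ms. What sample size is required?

For a mean, the margin of error is E = z·σ/√n, so n = (zσ/E)².
At 95% confidence, z = 1.960.
n = (1.960 × 40.4 / 4.95)² = 255.90
Round up: n = 256.

256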